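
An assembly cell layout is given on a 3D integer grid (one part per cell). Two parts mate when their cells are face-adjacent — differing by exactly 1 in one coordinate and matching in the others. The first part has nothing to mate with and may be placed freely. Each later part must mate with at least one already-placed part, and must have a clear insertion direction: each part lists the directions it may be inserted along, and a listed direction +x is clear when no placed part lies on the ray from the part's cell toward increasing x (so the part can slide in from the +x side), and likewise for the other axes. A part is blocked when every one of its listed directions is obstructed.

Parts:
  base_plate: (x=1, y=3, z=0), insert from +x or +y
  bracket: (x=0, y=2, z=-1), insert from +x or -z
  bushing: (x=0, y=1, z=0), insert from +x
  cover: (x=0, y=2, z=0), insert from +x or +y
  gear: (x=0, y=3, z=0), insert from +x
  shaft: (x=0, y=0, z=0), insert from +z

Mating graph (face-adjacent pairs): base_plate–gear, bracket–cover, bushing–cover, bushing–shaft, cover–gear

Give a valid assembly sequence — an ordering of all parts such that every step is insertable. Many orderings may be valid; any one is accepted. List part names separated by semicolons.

gear; cover; base_plate; bracket; bushing; shaft

1. gear@(0, 3, 0) [+x clear] — {gear}
2. cover@(0, 2, 0) [+x clear] — {cover, gear}
3. base_plate@(1, 3, 0) [+x clear] — {base_plate, cover, gear}
4. bracket@(0, 2, -1) [+x clear] — {base_plate, bracket, cover, gear}
5. bushing@(0, 1, 0) [+x clear] — {base_plate, bracket, bushing, cover, gear}
6. shaft@(0, 0, 0) [+z clear] — {base_plate, bracket, bushing, cover, gear, shaft}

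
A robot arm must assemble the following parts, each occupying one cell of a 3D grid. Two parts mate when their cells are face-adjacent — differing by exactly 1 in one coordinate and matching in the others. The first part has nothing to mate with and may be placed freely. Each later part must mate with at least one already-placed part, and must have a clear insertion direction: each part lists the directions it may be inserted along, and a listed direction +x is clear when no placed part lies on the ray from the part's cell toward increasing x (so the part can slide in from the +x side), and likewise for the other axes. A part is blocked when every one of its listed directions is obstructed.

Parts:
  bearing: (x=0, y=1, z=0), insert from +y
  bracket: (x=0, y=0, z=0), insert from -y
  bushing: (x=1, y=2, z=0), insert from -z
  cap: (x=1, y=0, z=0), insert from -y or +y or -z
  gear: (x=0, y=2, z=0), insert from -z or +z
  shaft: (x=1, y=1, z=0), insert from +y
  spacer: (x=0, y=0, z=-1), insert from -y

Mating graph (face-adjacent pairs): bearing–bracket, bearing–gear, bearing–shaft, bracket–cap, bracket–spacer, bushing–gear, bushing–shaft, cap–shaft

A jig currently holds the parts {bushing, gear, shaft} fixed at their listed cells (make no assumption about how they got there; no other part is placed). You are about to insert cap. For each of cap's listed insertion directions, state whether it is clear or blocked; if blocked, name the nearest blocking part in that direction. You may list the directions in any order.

+y: blocked by shaft; -y: clear; -z: clear

-y: ray from cap(1, 0, 0) has no placed part ⇒ clear
+y: nearest on ray is shaft@(1, 1, 0) ⇒ blocked
-z: ray from cap(1, 0, 0) has no placed part ⇒ clear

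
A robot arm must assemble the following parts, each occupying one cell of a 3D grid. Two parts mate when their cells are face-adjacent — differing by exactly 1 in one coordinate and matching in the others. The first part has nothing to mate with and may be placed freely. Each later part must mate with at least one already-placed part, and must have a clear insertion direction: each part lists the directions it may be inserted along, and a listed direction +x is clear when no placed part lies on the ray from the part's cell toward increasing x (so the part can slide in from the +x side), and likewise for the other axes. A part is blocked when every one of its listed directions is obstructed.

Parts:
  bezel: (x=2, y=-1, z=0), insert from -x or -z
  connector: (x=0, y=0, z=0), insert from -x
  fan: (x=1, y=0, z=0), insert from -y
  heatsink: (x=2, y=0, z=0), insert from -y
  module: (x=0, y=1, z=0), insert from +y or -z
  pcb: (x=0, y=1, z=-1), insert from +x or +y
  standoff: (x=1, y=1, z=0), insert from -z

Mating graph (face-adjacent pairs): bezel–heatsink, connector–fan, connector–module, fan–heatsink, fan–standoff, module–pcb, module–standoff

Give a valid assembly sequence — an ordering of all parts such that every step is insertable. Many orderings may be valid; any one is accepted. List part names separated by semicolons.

1. standoff@(1, 1, 0) [-z clear] — {standoff}
2. fan@(1, 0, 0) [-y clear] — {fan, standoff}
3. module@(0, 1, 0) [+y clear] — {fan, module, standoff}
4. pcb@(0, 1, -1) [+x clear] — {fan, module, pcb, standoff}
5. connector@(0, 0, 0) [-x clear] — {connector, fan, module, pcb, standoff}
6. heatsink@(2, 0, 0) [-y clear] — {connector, fan, heatsink, module, pcb, standoff}
7. bezel@(2, -1, 0) [-x clear] — {bezel, connector, fan, heatsink, module, pcb, standoff}

standoff; fan; module; pcb; connector; heatsink; bezel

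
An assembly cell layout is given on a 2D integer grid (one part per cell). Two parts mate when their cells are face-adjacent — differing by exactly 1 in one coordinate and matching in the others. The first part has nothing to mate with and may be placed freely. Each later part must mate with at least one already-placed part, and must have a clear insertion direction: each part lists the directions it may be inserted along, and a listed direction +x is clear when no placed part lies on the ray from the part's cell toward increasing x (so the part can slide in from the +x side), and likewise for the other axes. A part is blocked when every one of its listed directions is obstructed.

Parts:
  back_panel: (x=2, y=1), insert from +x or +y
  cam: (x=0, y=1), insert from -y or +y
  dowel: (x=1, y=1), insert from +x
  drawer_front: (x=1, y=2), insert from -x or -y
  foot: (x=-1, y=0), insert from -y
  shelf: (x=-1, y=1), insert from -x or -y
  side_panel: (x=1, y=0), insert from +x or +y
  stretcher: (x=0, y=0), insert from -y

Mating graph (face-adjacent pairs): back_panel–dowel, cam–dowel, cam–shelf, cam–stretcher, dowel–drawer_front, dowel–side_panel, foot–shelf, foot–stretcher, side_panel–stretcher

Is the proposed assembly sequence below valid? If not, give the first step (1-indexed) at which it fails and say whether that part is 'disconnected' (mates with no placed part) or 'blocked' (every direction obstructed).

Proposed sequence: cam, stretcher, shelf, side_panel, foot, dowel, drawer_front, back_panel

1. cam@(0, 1) [-y clear] — {cam}
2. stretcher@(0, 0) [-y clear] — {cam, stretcher}
3. shelf@(-1, 1) [-x clear] — {cam, shelf, stretcher}
4. side_panel@(1, 0) [+x clear] — {cam, shelf, side_panel, stretcher}
5. foot@(-1, 0) [-y clear] — {cam, foot, shelf, side_panel, stretcher}
6. dowel@(1, 1) [+x clear] — {cam, dowel, foot, shelf, side_panel, stretcher}
7. drawer_front@(1, 2) [-x clear] — {cam, dowel, drawer_front, foot, shelf, side_panel, stretcher}
8. back_panel@(2, 1) [+x clear] — {back_panel, cam, dowel, drawer_front, foot, shelf, side_panel, stretcher}

Valid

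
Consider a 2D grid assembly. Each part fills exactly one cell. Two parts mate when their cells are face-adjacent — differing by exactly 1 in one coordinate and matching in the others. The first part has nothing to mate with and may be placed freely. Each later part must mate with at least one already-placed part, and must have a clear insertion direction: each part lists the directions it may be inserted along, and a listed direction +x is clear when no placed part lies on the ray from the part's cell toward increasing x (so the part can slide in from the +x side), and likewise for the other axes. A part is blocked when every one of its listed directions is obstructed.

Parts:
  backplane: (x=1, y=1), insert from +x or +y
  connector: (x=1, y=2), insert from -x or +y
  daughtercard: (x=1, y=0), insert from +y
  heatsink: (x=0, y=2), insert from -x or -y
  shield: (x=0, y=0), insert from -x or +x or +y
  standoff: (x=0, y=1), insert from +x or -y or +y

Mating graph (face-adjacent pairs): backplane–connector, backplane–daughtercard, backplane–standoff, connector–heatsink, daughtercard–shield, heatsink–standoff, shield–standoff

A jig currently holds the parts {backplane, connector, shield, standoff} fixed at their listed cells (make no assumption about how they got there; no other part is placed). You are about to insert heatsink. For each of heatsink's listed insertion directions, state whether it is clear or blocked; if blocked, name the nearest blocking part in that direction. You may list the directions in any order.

-x: clear; -y: blocked by standoff

-x: ray from heatsink(0, 2) has no placed part ⇒ clear
-y: nearest on ray is standoff@(0, 1) ⇒ blocked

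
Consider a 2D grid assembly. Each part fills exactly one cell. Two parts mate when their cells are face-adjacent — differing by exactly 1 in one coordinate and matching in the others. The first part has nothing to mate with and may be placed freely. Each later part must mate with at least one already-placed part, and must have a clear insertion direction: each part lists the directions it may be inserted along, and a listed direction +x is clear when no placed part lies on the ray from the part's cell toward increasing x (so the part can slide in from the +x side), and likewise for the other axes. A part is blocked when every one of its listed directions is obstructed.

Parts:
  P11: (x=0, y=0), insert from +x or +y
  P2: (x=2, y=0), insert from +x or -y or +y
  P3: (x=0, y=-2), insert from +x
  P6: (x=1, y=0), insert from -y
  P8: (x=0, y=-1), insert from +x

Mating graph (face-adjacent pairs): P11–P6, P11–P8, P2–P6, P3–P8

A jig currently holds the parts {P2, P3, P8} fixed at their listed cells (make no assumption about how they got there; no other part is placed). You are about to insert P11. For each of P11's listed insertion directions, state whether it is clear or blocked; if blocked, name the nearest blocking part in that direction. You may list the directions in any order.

+x: nearest on ray is P2@(2, 0) ⇒ blocked
+y: ray from P11(0, 0) has no placed part ⇒ clear

+x: blocked by P2; +y: clear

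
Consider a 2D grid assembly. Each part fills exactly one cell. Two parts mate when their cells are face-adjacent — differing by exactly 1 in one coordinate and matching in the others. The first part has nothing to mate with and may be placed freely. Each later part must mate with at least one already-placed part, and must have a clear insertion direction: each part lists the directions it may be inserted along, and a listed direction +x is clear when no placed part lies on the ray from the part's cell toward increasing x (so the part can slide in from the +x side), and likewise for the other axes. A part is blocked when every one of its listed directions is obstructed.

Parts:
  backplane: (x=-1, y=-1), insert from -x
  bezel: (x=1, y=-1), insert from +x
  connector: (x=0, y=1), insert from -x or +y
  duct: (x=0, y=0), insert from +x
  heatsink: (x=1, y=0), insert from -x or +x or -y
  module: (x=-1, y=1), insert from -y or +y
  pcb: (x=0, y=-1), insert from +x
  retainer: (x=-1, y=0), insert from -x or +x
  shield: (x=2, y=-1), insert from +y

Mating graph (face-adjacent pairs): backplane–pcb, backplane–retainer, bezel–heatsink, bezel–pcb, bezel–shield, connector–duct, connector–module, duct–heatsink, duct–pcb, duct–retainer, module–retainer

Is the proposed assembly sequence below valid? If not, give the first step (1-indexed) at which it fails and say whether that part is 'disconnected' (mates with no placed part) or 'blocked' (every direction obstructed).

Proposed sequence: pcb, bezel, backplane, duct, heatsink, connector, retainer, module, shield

Valid

1. pcb@(0, -1) [+x clear] — {pcb}
2. bezel@(1, -1) [+x clear] — {bezel, pcb}
3. backplane@(-1, -1) [-x clear] — {backplane, bezel, pcb}
4. duct@(0, 0) [+x clear] — {backplane, bezel, duct, pcb}
5. heatsink@(1, 0) [+x clear] — {backplane, bezel, duct, heatsink, pcb}
6. connector@(0, 1) [-x clear] — {backplane, bezel, connector, duct, heatsink, pcb}
7. retainer@(-1, 0) [-x clear] — {backplane, bezel, connector, duct, heatsink, pcb, retainer}
8. module@(-1, 1) [+y clear] — {backplane, bezel, connector, duct, heatsink, module, pcb, retainer}
9. shield@(2, -1) [+y clear] — {backplane, bezel, connector, duct, heatsink, module, pcb, retainer, shield}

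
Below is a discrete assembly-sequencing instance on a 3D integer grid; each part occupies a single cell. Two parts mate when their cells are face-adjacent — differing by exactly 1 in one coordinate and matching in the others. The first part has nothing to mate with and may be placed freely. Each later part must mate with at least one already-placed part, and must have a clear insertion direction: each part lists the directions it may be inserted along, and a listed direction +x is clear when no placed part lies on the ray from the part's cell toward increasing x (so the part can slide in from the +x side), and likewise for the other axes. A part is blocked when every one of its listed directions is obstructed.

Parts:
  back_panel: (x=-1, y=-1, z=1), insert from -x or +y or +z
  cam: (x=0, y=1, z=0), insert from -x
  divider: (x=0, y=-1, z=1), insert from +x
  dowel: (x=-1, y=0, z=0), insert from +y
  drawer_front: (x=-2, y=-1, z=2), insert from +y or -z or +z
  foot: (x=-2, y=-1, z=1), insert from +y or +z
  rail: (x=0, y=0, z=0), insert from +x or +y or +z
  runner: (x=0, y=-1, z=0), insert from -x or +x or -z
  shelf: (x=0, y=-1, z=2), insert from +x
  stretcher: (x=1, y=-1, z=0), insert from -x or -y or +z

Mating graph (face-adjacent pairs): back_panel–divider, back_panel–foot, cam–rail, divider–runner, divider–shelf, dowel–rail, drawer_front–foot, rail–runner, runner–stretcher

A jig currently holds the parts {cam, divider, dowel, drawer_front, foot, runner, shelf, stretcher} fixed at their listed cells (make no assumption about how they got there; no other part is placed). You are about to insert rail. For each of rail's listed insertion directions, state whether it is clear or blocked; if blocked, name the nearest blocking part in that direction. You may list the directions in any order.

+x: clear; +y: blocked by cam; +z: clear

+x: ray from rail(0, 0, 0) has no placed part ⇒ clear
+y: nearest on ray is cam@(0, 1, 0) ⇒ blocked
+z: ray from rail(0, 0, 0) has no placed part ⇒ clear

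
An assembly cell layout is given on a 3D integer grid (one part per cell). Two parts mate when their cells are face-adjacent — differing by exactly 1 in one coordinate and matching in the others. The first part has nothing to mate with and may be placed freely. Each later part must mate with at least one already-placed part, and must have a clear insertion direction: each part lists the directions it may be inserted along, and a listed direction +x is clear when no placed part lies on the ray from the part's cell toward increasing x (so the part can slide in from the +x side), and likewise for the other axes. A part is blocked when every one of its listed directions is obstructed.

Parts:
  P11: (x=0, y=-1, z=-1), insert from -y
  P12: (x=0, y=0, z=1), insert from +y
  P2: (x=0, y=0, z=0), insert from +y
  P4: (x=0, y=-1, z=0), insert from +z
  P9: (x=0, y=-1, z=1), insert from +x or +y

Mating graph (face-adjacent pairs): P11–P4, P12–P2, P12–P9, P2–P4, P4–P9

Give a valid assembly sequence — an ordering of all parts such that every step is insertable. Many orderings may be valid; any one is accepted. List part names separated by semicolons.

1. P12@(0, 0, 1) [+y clear] — {P12}
2. P2@(0, 0, 0) [+y clear] — {P12, P2}
3. P4@(0, -1, 0) [+z clear] — {P12, P2, P4}
4. P11@(0, -1, -1) [-y clear] — {P11, P12, P2, P4}
5. P9@(0, -1, 1) [+x clear] — {P11, P12, P2, P4, P9}

P12; P2; P4; P11; P9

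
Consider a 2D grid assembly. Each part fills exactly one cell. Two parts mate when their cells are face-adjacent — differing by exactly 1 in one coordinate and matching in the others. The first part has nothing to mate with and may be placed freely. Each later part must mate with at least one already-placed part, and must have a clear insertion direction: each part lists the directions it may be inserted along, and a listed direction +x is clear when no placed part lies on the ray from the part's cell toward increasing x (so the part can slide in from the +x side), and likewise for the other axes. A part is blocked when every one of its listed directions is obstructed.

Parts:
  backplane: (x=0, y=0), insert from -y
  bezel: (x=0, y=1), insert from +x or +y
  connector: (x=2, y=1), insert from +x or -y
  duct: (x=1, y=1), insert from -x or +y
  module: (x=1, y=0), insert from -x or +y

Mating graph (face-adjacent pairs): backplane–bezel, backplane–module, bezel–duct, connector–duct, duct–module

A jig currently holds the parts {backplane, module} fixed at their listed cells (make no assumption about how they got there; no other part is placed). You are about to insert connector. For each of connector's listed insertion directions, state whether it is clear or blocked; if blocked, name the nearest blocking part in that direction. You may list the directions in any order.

+x: clear; -y: clear

+x: ray from connector(2, 1) has no placed part ⇒ clear
-y: ray from connector(2, 1) has no placed part ⇒ clear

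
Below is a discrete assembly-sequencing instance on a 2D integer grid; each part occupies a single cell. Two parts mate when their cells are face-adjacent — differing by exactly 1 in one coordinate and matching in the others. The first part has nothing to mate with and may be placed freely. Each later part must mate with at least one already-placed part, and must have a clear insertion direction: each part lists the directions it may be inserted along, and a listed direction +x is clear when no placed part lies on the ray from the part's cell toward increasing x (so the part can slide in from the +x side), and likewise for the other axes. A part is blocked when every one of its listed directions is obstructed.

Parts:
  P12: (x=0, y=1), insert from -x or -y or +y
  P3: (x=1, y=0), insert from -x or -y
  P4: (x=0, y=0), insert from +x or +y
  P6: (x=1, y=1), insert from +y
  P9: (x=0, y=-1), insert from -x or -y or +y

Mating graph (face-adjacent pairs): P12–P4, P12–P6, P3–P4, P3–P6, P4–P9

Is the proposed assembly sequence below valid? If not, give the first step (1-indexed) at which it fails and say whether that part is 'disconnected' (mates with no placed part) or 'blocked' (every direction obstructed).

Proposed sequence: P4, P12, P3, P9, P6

Valid

1. P4@(0, 0) [+x clear] — {P4}
2. P12@(0, 1) [-x clear] — {P12, P4}
3. P3@(1, 0) [-y clear] — {P12, P3, P4}
4. P9@(0, -1) [-x clear] — {P12, P3, P4, P9}
5. P6@(1, 1) [+y clear] — {P12, P3, P4, P6, P9}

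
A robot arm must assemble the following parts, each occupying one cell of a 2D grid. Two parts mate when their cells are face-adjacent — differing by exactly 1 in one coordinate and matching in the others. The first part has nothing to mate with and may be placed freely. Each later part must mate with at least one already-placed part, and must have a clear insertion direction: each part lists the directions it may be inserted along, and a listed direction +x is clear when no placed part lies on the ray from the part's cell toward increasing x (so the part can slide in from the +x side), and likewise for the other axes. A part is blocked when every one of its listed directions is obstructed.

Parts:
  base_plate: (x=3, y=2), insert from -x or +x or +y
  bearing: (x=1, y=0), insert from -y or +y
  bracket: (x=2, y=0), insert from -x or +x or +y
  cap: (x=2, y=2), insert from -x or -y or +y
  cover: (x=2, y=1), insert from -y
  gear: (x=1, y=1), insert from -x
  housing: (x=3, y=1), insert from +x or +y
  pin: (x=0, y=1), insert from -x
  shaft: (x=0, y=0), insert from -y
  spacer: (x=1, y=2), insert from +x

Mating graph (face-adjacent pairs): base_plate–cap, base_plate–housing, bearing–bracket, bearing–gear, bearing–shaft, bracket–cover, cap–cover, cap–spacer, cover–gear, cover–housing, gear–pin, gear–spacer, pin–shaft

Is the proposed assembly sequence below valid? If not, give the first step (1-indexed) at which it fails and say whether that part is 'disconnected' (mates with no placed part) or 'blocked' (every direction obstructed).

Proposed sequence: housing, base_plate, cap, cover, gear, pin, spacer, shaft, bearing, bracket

1. housing@(3, 1) [+x clear] — {housing}
2. base_plate@(3, 2) [-x clear] — {base_plate, housing}
3. cap@(2, 2) [-x clear] — {base_plate, cap, housing}
4. cover@(2, 1) [-y clear] — {base_plate, cap, cover, housing}
5. gear@(1, 1) [-x clear] — {base_plate, cap, cover, gear, housing}
6. pin@(0, 1) [-x clear] — {base_plate, cap, cover, gear, housing, pin}
7. spacer@(1, 2) — +x all obstructed ⇒ blocked

Invalid at step 7 (blocked)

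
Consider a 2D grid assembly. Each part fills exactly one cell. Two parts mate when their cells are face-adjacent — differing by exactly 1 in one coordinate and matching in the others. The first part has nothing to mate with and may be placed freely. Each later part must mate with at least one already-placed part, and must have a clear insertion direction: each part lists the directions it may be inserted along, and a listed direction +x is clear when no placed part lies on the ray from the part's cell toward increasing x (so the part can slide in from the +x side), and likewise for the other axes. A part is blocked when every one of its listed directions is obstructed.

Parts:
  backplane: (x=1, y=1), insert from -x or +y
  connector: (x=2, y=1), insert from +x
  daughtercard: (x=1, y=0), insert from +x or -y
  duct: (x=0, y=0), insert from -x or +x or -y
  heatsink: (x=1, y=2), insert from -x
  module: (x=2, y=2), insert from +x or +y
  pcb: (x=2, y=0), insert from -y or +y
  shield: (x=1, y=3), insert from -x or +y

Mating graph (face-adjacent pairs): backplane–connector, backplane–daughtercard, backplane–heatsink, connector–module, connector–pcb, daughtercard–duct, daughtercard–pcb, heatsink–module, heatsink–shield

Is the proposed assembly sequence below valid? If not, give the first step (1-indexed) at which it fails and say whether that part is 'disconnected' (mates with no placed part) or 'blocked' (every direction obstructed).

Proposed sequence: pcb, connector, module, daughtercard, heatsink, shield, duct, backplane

Valid

1. pcb@(2, 0) [-y clear] — {pcb}
2. connector@(2, 1) [+x clear] — {connector, pcb}
3. module@(2, 2) [+x clear] — {connector, module, pcb}
4. daughtercard@(1, 0) [-y clear] — {connector, daughtercard, module, pcb}
5. heatsink@(1, 2) [-x clear] — {connector, daughtercard, heatsink, module, pcb}
6. shield@(1, 3) [-x clear] — {connector, daughtercard, heatsink, module, pcb, shield}
7. duct@(0, 0) [-x clear] — {connector, daughtercard, duct, heatsink, module, pcb, shield}
8. backplane@(1, 1) [-x clear] — {backplane, connector, daughtercard, duct, heatsink, module, pcb, shield}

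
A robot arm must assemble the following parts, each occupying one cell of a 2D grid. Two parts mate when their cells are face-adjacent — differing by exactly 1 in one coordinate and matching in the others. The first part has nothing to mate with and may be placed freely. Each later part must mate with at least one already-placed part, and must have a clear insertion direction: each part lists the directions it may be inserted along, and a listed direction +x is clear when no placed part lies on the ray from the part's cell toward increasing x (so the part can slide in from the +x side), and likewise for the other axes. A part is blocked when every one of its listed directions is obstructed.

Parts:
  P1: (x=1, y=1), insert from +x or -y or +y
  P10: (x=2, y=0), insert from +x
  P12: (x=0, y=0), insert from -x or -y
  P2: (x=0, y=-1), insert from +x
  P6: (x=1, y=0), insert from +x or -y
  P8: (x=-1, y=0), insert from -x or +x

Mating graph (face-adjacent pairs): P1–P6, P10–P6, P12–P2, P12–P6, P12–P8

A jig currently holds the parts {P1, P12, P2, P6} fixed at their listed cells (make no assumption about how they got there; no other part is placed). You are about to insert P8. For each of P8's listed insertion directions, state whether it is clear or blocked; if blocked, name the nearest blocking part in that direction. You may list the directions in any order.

-x: ray from P8(-1, 0) has no placed part ⇒ clear
+x: nearest on ray is P12@(0, 0) ⇒ blocked

+x: blocked by P12; -x: clear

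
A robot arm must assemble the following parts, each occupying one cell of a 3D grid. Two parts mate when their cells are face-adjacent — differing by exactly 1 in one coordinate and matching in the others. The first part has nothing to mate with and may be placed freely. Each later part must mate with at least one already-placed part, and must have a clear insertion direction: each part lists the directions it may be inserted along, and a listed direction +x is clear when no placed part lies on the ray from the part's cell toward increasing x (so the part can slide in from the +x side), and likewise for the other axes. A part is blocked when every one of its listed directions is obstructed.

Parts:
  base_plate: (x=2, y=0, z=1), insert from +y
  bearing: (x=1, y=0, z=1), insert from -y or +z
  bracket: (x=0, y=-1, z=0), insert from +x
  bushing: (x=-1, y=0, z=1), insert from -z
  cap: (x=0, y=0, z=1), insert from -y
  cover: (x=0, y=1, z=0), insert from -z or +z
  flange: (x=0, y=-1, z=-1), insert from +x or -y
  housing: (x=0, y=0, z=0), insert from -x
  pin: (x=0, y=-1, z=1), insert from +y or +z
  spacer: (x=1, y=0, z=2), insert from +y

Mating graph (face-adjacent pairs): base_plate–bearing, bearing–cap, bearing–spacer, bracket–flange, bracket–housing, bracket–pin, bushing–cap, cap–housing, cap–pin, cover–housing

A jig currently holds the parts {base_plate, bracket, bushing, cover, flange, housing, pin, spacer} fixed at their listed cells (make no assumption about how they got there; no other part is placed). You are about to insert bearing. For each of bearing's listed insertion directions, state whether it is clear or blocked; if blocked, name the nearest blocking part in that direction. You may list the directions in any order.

+z: blocked by spacer; -y: clear

-y: ray from bearing(1, 0, 1) has no placed part ⇒ clear
+z: nearest on ray is spacer@(1, 0, 2) ⇒ blocked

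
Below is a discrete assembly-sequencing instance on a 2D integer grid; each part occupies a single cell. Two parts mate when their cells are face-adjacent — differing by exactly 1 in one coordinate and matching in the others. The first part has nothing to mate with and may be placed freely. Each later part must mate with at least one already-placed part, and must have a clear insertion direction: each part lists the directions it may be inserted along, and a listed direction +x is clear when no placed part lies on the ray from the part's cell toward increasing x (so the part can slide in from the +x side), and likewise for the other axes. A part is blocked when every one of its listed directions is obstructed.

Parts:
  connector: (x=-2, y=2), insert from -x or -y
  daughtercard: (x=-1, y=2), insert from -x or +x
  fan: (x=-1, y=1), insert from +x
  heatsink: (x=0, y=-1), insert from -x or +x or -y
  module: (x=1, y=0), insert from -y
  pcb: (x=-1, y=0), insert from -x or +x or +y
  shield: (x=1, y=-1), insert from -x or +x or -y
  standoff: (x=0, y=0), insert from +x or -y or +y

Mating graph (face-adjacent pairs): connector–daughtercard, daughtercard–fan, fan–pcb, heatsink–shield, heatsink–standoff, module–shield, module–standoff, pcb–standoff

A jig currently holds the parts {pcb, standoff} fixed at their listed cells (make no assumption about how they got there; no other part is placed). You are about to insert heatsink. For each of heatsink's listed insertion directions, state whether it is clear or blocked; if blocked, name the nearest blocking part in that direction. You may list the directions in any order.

+x: clear; -x: clear; -y: clear

-x: ray from heatsink(0, -1) has no placed part ⇒ clear
+x: ray from heatsink(0, -1) has no placed part ⇒ clear
-y: ray from heatsink(0, -1) has no placed part ⇒ clear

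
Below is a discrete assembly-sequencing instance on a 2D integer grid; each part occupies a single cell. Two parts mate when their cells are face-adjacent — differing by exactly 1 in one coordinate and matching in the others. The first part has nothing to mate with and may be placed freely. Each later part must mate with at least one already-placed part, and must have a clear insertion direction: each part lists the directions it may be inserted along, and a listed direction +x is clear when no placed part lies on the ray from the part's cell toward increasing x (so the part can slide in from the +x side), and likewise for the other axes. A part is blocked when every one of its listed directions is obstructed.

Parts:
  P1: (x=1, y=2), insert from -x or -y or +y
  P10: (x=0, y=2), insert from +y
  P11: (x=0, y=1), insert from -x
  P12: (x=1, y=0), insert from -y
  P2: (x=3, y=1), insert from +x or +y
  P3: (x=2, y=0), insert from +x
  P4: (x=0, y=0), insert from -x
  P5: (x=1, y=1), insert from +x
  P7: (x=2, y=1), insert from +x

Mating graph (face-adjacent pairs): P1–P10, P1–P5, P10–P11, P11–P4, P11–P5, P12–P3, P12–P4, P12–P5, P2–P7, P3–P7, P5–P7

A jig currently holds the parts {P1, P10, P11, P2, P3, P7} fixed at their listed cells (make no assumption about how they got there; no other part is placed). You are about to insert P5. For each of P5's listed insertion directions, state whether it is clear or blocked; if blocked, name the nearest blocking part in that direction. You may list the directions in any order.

+x: blocked by P7

+x: nearest on ray is P7@(2, 1) ⇒ blocked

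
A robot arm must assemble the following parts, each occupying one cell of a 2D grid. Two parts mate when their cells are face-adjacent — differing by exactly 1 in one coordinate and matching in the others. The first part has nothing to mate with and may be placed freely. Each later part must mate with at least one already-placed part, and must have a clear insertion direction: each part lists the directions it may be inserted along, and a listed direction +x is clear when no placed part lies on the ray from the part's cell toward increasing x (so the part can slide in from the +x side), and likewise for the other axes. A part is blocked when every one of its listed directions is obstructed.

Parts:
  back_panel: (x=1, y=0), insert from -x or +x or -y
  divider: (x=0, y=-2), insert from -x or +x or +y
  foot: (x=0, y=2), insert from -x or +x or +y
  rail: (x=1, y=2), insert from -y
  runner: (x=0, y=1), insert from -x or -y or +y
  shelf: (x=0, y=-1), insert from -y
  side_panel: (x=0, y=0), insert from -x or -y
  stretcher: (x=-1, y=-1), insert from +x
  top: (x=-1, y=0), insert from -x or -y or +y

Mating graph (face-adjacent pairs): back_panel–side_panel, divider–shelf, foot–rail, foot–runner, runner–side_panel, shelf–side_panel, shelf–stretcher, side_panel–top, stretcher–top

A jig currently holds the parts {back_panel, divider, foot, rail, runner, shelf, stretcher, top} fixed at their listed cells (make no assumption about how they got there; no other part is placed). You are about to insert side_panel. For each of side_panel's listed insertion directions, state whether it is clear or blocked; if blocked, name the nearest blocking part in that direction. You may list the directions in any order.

-x: nearest on ray is top@(-1, 0) ⇒ blocked
-y: nearest on ray is shelf@(0, -1) ⇒ blocked

-x: blocked by top; -y: blocked by shelf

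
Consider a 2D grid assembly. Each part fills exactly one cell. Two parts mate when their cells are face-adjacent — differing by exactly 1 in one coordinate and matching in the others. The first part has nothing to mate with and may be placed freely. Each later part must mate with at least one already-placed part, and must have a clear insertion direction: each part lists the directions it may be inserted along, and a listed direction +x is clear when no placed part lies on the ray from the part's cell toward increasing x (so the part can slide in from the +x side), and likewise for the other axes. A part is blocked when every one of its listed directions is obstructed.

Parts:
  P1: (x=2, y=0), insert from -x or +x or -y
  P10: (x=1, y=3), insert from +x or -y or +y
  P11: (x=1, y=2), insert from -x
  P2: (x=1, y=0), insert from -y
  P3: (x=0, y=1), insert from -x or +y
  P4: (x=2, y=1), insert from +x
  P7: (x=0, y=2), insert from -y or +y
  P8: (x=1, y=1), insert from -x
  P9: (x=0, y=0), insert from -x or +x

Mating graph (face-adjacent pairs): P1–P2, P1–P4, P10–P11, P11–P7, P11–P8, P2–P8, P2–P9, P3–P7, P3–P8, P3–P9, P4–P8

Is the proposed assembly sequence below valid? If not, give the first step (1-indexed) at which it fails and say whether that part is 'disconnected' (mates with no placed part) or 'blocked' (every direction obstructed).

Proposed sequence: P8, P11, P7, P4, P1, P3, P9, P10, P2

Valid

1. P8@(1, 1) [-x clear] — {P8}
2. P11@(1, 2) [-x clear] — {P11, P8}
3. P7@(0, 2) [-y clear] — {P11, P7, P8}
4. P4@(2, 1) [+x clear] — {P11, P4, P7, P8}
5. P1@(2, 0) [-x clear] — {P1, P11, P4, P7, P8}
6. P3@(0, 1) [-x clear] — {P1, P11, P3, P4, P7, P8}
7. P9@(0, 0) [-x clear] — {P1, P11, P3, P4, P7, P8, P9}
8. P10@(1, 3) [+x clear] — {P1, P10, P11, P3, P4, P7, P8, P9}
9. P2@(1, 0) [-y clear] — {P1, P10, P11, P2, P3, P4, P7, P8, P9}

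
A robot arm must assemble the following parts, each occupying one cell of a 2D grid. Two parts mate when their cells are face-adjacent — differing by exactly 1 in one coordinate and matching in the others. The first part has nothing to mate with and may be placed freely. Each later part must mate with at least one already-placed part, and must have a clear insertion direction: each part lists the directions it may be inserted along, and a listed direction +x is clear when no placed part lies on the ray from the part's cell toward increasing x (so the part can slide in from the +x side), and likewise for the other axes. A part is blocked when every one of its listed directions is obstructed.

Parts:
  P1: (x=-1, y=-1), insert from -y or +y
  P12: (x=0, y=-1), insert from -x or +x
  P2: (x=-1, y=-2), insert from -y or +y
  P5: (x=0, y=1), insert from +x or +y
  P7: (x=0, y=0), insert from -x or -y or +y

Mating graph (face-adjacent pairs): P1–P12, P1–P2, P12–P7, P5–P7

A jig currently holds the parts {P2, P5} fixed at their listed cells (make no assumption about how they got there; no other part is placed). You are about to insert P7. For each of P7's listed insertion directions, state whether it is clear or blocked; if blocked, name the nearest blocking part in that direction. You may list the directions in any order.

+y: blocked by P5; -x: clear; -y: clear

-x: ray from P7(0, 0) has no placed part ⇒ clear
-y: ray from P7(0, 0) has no placed part ⇒ clear
+y: nearest on ray is P5@(0, 1) ⇒ blocked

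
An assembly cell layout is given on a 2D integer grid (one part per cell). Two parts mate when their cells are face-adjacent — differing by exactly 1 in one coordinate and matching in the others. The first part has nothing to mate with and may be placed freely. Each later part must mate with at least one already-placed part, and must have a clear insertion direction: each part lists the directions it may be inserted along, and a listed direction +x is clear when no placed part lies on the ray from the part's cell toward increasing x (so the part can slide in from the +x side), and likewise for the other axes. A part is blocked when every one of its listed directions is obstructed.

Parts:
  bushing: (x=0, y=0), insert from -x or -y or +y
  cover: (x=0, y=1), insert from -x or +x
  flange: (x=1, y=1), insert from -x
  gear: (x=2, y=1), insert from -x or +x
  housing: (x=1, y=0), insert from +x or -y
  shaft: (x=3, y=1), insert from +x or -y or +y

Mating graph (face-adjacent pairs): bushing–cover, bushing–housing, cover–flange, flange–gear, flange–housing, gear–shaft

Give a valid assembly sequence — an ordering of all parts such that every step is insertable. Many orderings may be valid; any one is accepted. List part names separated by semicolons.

shaft; gear; flange; cover; housing; bushing

1. shaft@(3, 1) [+x clear] — {shaft}
2. gear@(2, 1) [-x clear] — {gear, shaft}
3. flange@(1, 1) [-x clear] — {flange, gear, shaft}
4. cover@(0, 1) [-x clear] — {cover, flange, gear, shaft}
5. housing@(1, 0) [+x clear] — {cover, flange, gear, housing, shaft}
6. bushing@(0, 0) [-x clear] — {bushing, cover, flange, gear, housing, shaft}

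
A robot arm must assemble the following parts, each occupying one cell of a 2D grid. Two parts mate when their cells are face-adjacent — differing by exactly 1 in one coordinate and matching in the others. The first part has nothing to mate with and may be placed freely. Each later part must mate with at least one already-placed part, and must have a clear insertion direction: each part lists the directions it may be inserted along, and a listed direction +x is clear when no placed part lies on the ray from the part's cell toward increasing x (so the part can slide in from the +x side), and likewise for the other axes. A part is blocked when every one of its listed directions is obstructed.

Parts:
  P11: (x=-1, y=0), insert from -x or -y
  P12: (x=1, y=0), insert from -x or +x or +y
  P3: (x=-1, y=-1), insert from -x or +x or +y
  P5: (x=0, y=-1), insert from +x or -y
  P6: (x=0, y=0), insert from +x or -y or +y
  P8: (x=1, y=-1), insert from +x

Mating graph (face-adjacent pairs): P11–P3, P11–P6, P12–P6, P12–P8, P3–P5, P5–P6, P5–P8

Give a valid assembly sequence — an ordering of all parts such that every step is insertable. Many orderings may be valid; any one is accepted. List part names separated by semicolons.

P6; P12; P5; P3; P8; P11

1. P6@(0, 0) [+x clear] — {P6}
2. P12@(1, 0) [+x clear] — {P12, P6}
3. P5@(0, -1) [+x clear] — {P12, P5, P6}
4. P3@(-1, -1) [-x clear] — {P12, P3, P5, P6}
5. P8@(1, -1) [+x clear] — {P12, P3, P5, P6, P8}
6. P11@(-1, 0) [-x clear] — {P11, P12, P3, P5, P6, P8}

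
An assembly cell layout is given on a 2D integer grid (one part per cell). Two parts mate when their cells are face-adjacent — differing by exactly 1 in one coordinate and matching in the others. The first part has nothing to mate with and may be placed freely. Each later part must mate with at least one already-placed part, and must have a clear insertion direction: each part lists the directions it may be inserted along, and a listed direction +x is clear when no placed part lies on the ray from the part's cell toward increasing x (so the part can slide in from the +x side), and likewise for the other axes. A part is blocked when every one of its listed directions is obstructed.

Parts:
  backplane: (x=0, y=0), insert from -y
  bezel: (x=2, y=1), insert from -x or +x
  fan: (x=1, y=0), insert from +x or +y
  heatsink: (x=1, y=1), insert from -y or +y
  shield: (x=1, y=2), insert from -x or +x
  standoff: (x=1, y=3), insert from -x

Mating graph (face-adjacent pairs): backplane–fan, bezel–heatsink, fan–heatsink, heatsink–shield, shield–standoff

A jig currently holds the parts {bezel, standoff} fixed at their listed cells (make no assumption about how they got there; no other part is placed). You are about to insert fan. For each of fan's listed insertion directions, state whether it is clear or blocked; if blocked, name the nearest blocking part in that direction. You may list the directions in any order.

+x: clear; +y: blocked by standoff

+x: ray from fan(1, 0) has no placed part ⇒ clear
+y: nearest on ray is standoff@(1, 3) ⇒ blocked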